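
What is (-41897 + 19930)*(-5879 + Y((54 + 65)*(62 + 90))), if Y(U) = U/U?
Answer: 129122026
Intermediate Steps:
Y(U) = 1
(-41897 + 19930)*(-5879 + Y((54 + 65)*(62 + 90))) = (-41897 + 19930)*(-5879 + 1) = -21967*(-5878) = 129122026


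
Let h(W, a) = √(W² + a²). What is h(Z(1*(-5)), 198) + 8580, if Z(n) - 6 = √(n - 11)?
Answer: 8580 + 2*√(9806 + 12*I) ≈ 8778.0 + 0.12118*I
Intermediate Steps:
Z(n) = 6 + √(-11 + n) (Z(n) = 6 + √(n - 11) = 6 + √(-11 + n))
h(Z(1*(-5)), 198) + 8580 = √((6 + √(-11 + 1*(-5)))² + 198²) + 8580 = √((6 + √(-11 - 5))² + 39204) + 8580 = √((6 + √(-16))² + 39204) + 8580 = √((6 + 4*I)² + 39204) + 8580 = √(39204 + (6 + 4*I)²) + 8580 = 8580 + √(39204 + (6 + 4*I)²)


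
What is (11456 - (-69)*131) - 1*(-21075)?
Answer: 41570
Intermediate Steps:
(11456 - (-69)*131) - 1*(-21075) = (11456 - 1*(-9039)) + 21075 = (11456 + 9039) + 21075 = 20495 + 21075 = 41570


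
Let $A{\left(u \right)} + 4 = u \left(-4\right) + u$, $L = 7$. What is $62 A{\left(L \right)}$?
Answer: $-1550$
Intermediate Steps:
$A{\left(u \right)} = -4 - 3 u$ ($A{\left(u \right)} = -4 + \left(u \left(-4\right) + u\right) = -4 + \left(- 4 u + u\right) = -4 - 3 u$)
$62 A{\left(L \right)} = 62 \left(-4 - 21\right) = 62 \left(-25\right) = -1550$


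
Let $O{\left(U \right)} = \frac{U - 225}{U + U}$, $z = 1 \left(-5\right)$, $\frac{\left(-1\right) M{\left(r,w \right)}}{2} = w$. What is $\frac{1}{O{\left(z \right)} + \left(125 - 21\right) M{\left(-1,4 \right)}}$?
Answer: $- \frac{1}{809} \approx -0.0012361$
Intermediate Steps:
$M{\left(r,w \right)} = - 2 w$
$z = -5$
$O{\left(U \right)} = \frac{-225 + U}{2 U}$
$\frac{1}{O{\left(z \right)} + \left(125 - 21\right) M{\left(-1,4 \right)}} = \frac{1}{\frac{-225 - 5}{2 \left(-5\right)} + \left(125 - 21\right) \left(\left(-2\right) 4\right)} = \frac{1}{\frac{1}{2} \left(- \frac{1}{5}\right) \left(-230\right) + 104 \left(-8\right)} = \frac{1}{23 - 832} = \frac{1}{-809} = - \frac{1}{809}$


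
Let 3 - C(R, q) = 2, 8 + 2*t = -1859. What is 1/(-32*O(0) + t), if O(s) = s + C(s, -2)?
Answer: -2/1931 ≈ -0.0010357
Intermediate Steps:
t = -1867/2 (t = -4 + (½)*(-1859) = -4 - 1859/2 = -1867/2 ≈ -933.50)
C(R, q) = 1 (C(R, q) = 3 - 1*2 = 3 - 2 = 1)
O(s) = 1 + s (O(s) = s + 1 = 1 + s)
1/(-32*O(0) + t) = 1/(-32*(1 + 0) - 1867/2) = 1/(-32*1 - 1867/2) = 1/(-32 - 1867/2) = 1/(-1931/2) = -2/1931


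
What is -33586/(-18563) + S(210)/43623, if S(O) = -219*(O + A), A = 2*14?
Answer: 165860464/269924583 ≈ 0.61447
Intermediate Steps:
A = 28
S(O) = -6132 - 219*O (S(O) = -219*(O + 28) = -219*(28 + O) = -6132 - 219*O)
-33586/(-18563) + S(210)/43623 = -33586/(-18563) + (-6132 - 219*210)/43623 = -33586*(-1/18563) + (-6132 - 45990)*(1/43623) = 33586/18563 - 52122*1/43623 = 33586/18563 - 17374/14541 = 165860464/269924583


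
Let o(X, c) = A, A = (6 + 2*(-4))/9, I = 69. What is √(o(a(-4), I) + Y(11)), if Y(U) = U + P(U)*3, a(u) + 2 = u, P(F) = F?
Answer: √394/3 ≈ 6.6165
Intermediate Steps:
a(u) = -2 + u
Y(U) = 4*U (Y(U) = U + U*3 = U + 3*U = 4*U)
A = -2/9 (A = (6 - 8)*(⅑) = -2*⅑ = -2/9 ≈ -0.22222)
o(X, c) = -2/9
√(o(a(-4), I) + Y(11)) = √(-2/9 + 4*11) = √(-2/9 + 44) = √(394/9) = √394/3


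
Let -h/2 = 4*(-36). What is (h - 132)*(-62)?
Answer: -9672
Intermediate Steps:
h = 288 (h = -8*(-36) = -2*(-144) = 288)
(h - 132)*(-62) = (288 - 132)*(-62) = 156*(-62) = -9672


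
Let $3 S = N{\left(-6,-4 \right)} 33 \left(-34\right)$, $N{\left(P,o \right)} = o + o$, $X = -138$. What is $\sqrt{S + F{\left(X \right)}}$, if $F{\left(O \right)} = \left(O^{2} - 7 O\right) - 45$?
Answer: $\sqrt{22957} \approx 151.52$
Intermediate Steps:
$N{\left(P,o \right)} = 2 o$
$F{\left(O \right)} = -45 + O^{2} - 7 O$
$S = 2992$ ($S = \frac{2 \left(-4\right) 33 \left(-34\right)}{3} = \frac{\left(-8\right) 33 \left(-34\right)}{3} = \frac{\left(-264\right) \left(-34\right)}{3} = \frac{1}{3} \cdot 8976 = 2992$)
$\sqrt{S + F{\left(X \right)}} = \sqrt{2992 - \left(-921 - 19044\right)} = \sqrt{2992 + \left(-45 + 19044 + 966\right)} = \sqrt{2992 + 19965} = \sqrt{22957}$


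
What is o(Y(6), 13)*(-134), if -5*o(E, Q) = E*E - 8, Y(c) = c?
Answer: 3752/5 ≈ 750.40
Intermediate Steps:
o(E, Q) = 8/5 - E²/5 (o(E, Q) = -(E*E - 8)/5 = -(E² - 8)/5 = -(-8 + E²)/5 = 8/5 - E²/5)
o(Y(6), 13)*(-134) = (8/5 - ⅕*6²)*(-134) = (8/5 - ⅕*36)*(-134) = (8/5 - 36/5)*(-134) = -28/5*(-134) = 3752/5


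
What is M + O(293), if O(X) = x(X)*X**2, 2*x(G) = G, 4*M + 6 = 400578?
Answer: 25354043/2 ≈ 1.2677e+7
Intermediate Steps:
M = 100143 (M = -3/2 + (1/4)*400578 = -3/2 + 200289/2 = 100143)
x(G) = G/2
O(X) = X**3/2 (O(X) = (X/2)*X**2 = X**3/2)
M + O(293) = 100143 + (1/2)*293**3 = 100143 + (1/2)*25153757 = 100143 + 25153757/2 = 25354043/2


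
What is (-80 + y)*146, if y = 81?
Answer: 146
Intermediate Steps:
(-80 + y)*146 = (-80 + 81)*146 = 1*146 = 146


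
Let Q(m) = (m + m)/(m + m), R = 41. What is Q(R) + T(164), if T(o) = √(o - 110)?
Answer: 1 + 3*√6 ≈ 8.3485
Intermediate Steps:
Q(m) = 1 (Q(m) = (2*m)/((2*m)) = (2*m)*(1/(2*m)) = 1)
T(o) = √(-110 + o)
Q(R) + T(164) = 1 + √(-110 + 164) = 1 + √54 = 1 + 3*√6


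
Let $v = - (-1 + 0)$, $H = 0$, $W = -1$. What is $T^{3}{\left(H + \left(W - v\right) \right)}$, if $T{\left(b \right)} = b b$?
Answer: $64$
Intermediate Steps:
$v = 1$ ($v = \left(-1\right) \left(-1\right) = 1$)
$T{\left(b \right)} = b^{2}$
$T^{3}{\left(H + \left(W - v\right) \right)} = \left(\left(0 - 2\right)^{2}\right)^{3} = \left(\left(-2\right)^{2}\right)^{3} = 4^{3} = 64$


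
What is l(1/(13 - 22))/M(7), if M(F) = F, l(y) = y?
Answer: -1/63 ≈ -0.015873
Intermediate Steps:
l(1/(13 - 22))/M(7) = 1/((13 - 22)*7) = (⅐)/(-9) = -⅑*⅐ = -1/63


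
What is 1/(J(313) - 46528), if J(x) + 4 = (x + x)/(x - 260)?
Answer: -53/2465570 ≈ -2.1496e-5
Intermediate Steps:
J(x) = -4 + 2*x/(-260 + x) (J(x) = -4 + (x + x)/(x - 260) = -4 + (2*x)/(-260 + x) = -4 + 2*x/(-260 + x))
1/(J(313) - 46528) = 1/(2*(520 - 1*313)/(-260 + 313) - 46528) = 1/(2*(520 - 313)/53 - 46528) = 1/(2*(1/53)*207 - 46528) = 1/(414/53 - 46528) = 1/(-2465570/53) = -53/2465570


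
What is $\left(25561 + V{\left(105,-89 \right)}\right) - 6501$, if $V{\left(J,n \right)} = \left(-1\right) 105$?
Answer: $18955$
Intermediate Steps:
$V{\left(J,n \right)} = -105$
$\left(25561 + V{\left(105,-89 \right)}\right) - 6501 = \left(25561 - 105\right) - 6501 = 25456 - 6501 = 18955$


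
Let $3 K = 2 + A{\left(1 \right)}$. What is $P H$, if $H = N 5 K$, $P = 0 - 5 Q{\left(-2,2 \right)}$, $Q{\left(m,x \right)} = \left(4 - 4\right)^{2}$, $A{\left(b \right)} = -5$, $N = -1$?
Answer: $0$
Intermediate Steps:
$K = -1$ ($K = \frac{2 - 5}{3} = \frac{1}{3} \left(-3\right) = -1$)
$Q{\left(m,x \right)} = 0$ ($Q{\left(m,x \right)} = 0^{2} = 0$)
$P = 0$ ($P = 0 - 0 = 0 + 0 = 0$)
$H = 5$ ($H = \left(-1\right) 5 \left(-1\right) = \left(-5\right) \left(-1\right) = 5$)
$P H = 0 \cdot 5 = 0$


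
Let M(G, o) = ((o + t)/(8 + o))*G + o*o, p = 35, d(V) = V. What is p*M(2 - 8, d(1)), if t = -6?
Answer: 455/3 ≈ 151.67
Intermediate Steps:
M(G, o) = o² + G*(-6 + o)/(8 + o) (M(G, o) = ((o - 6)/(8 + o))*G + o*o = ((-6 + o)/(8 + o))*G + o² = G*(-6 + o)/(8 + o) + o² = o² + G*(-6 + o)/(8 + o))
p*M(2 - 8, d(1)) = 35*((1³ - 6*(2 - 8) + 8*1² + (2 - 8)*1)/(8 + 1)) = 35*((1 - 6*(-6) + 8*1 - 6*1)/9) = 35*((1 + 36 + 8 - 6)/9) = 35*((⅑)*39) = 35*(13/3) = 455/3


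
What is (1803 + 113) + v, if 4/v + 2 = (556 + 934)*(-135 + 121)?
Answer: 19985794/10431 ≈ 1916.0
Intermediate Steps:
v = -2/10431 (v = 4/(-2 + (556 + 934)*(-135 + 121)) = 4/(-2 + 1490*(-14)) = 4/(-2 - 20860) = 4/(-20862) = 4*(-1/20862) = -2/10431 ≈ -0.00019174)
(1803 + 113) + v = (1803 + 113) - 2/10431 = 1916 - 2/10431 = 19985794/10431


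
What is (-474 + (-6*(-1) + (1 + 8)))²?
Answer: 210681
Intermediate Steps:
(-474 + (-6*(-1) + (1 + 8)))² = (-474 + (6 + 9))² = (-474 + 15)² = (-459)² = 210681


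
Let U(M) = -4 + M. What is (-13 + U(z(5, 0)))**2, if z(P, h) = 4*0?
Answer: 289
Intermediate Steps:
z(P, h) = 0
(-13 + U(z(5, 0)))**2 = (-13 + (-4 + 0))**2 = (-13 - 4)**2 = (-17)**2 = 289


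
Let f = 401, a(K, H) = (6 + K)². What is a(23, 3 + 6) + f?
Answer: 1242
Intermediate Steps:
a(23, 3 + 6) + f = (6 + 23)² + 401 = 29² + 401 = 841 + 401 = 1242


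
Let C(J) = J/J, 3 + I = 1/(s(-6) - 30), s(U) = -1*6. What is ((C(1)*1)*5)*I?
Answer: -545/36 ≈ -15.139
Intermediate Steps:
s(U) = -6
I = -109/36 (I = -3 + 1/(-6 - 30) = -3 + 1/(-36) = -3 - 1/36 = -109/36 ≈ -3.0278)
C(J) = 1
((C(1)*1)*5)*I = ((1*1)*5)*(-109/36) = (1*5)*(-109/36) = 5*(-109/36) = -545/36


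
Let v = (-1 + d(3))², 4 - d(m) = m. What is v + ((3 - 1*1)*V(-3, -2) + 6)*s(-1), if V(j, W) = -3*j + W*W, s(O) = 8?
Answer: 256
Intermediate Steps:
d(m) = 4 - m
V(j, W) = W² - 3*j (V(j, W) = -3*j + W² = W² - 3*j)
v = 0 (v = (-1 + (4 - 1*3))² = (-1 + (4 - 3))² = (-1 + 1)² = 0² = 0)
v + ((3 - 1*1)*V(-3, -2) + 6)*s(-1) = 0 + ((3 - 1*1)*((-2)² - 3*(-3)) + 6)*8 = 0 + ((3 - 1)*(4 + 9) + 6)*8 = 0 + (2*13 + 6)*8 = 0 + (26 + 6)*8 = 0 + 32*8 = 0 + 256 = 256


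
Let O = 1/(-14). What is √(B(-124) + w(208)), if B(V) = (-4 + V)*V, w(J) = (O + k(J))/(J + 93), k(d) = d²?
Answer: √5804166058/602 ≈ 126.55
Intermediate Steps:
O = -1/14 ≈ -0.071429
w(J) = (-1/14 + J²)/(93 + J) (w(J) = (-1/14 + J²)/(J + 93) = (-1/14 + J²)/(93 + J))
B(V) = V*(-4 + V)
√(B(-124) + w(208)) = √(-124*(-4 - 124) + (-1/14 + 208²)/(93 + 208)) = √(-124*(-128) + (-1/14 + 43264)/301) = √(15872 + (1/301)*(605695/14)) = √(15872 + 605695/4214) = √(67490303/4214) = √5804166058/602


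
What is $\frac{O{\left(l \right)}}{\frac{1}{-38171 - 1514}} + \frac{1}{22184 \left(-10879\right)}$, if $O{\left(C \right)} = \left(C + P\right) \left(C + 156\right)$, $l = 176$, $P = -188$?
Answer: $\frac{38157028613869439}{241339736} \approx 1.5811 \cdot 10^{8}$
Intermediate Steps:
$O{\left(C \right)} = \left(-188 + C\right) \left(156 + C\right)$ ($O{\left(C \right)} = \left(C - 188\right) \left(C + 156\right) = \left(-188 + C\right) \left(156 + C\right)$)
$\frac{O{\left(l \right)}}{\frac{1}{-38171 - 1514}} + \frac{1}{22184 \left(-10879\right)} = \frac{-29328 + 176^{2} - 5632}{\frac{1}{-38171 - 1514}} + \frac{1}{22184 \left(-10879\right)} = \frac{-29328 + 30976 - 5632}{\frac{1}{-39685}} + \frac{1}{22184} \left(- \frac{1}{10879}\right) = - \frac{3984}{- \frac{1}{39685}} - \frac{1}{241339736} = \left(-3984\right) \left(-39685\right) - \frac{1}{241339736} = 158105040 - \frac{1}{241339736} = \frac{38157028613869439}{241339736}$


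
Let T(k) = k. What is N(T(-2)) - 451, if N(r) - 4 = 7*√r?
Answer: -447 + 7*I*√2 ≈ -447.0 + 9.8995*I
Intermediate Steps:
N(r) = 4 + 7*√r
N(T(-2)) - 451 = (4 + 7*√(-2)) - 451 = (4 + 7*(I*√2)) - 451 = (4 + 7*I*√2) - 451 = -447 + 7*I*√2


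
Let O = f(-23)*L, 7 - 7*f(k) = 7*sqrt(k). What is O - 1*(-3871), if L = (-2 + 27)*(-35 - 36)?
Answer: 2096 + 1775*I*sqrt(23) ≈ 2096.0 + 8512.6*I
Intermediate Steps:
f(k) = 1 - sqrt(k)
L = -1775 (L = 25*(-71) = -1775)
O = -1775 + 1775*I*sqrt(23) (O = (1 - sqrt(-23))*(-1775) = (1 - I*sqrt(23))*(-1775) = -1775 + 1775*I*sqrt(23) ≈ -1775.0 + 8512.6*I)
O - 1*(-3871) = (-1775 + 1775*I*sqrt(23)) - 1*(-3871) = (-1775 + 1775*I*sqrt(23)) + 3871 = 2096 + 1775*I*sqrt(23)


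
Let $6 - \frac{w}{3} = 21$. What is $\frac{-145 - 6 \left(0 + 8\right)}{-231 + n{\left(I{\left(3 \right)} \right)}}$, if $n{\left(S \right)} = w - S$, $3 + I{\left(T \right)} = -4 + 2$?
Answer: $\frac{193}{271} \approx 0.71218$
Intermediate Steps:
$I{\left(T \right)} = -5$ ($I{\left(T \right)} = -3 + \left(-4 + 2\right) = -3 - 2 = -5$)
$w = -45$ ($w = 18 - 63 = -45$)
$n{\left(S \right)} = -45 - S$
$\frac{-145 - 6 \left(0 + 8\right)}{-231 + n{\left(I{\left(3 \right)} \right)}} = \frac{-145 - 6 \left(0 + 8\right)}{-231 - 40} = \frac{-145 - 48}{-231 + \left(-45 + 5\right)} = \frac{-145 - 48}{-231 - 40} = - \frac{193}{-271} = \left(-193\right) \left(- \frac{1}{271}\right) = \frac{193}{271}$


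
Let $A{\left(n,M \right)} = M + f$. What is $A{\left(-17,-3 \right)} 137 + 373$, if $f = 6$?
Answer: $784$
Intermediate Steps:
$A{\left(n,M \right)} = 6 + M$ ($A{\left(n,M \right)} = M + 6 = 6 + M$)
$A{\left(-17,-3 \right)} 137 + 373 = \left(6 - 3\right) 137 + 373 = 3 \cdot 137 + 373 = 411 + 373 = 784$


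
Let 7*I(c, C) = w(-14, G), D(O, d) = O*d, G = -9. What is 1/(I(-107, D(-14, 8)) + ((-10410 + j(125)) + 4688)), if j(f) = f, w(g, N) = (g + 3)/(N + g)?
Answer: -161/901106 ≈ -0.00017867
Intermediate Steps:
w(g, N) = (3 + g)/(N + g)
I(c, C) = 11/161 (I(c, C) = ((3 - 14)/(-9 - 14))/7 = (-11/(-23))/7 = (-1/23*(-11))/7 = (⅐)*(11/23) = 11/161)
1/(I(-107, D(-14, 8)) + ((-10410 + j(125)) + 4688)) = 1/(11/161 + ((-10410 + 125) + 4688)) = 1/(11/161 + (-10285 + 4688)) = 1/(11/161 - 5597) = 1/(-901106/161) = -161/901106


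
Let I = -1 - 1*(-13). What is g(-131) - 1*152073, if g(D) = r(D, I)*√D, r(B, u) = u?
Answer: -152073 + 12*I*√131 ≈ -1.5207e+5 + 137.35*I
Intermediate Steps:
I = 12 (I = -1 + 13 = 12)
g(D) = 12*√D
g(-131) - 1*152073 = 12*√(-131) - 1*152073 = 12*(I*√131) - 152073 = 12*I*√131 - 152073 = -152073 + 12*I*√131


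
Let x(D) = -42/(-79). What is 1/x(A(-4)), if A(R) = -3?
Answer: 79/42 ≈ 1.8810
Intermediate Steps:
x(D) = 42/79 (x(D) = -42*(-1/79) = 42/79)
1/x(A(-4)) = 1/(42/79) = 79/42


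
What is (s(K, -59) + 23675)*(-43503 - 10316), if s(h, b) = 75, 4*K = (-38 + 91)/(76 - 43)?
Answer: -1278201250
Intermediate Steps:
K = 53/132 (K = ((-38 + 91)/(76 - 43))/4 = (53/33)/4 = (53*(1/33))/4 = (¼)*(53/33) = 53/132 ≈ 0.40152)
(s(K, -59) + 23675)*(-43503 - 10316) = (75 + 23675)*(-43503 - 10316) = 23750*(-53819) = -1278201250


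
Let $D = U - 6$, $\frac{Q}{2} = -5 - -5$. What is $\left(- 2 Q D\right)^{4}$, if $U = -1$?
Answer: $0$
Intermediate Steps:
$Q = 0$ ($Q = 2 \left(-5 - -5\right) = 2 \left(-5 + 5\right) = 2 \cdot 0 = 0$)
$D = -7$ ($D = -1 - 6 = -7$)
$\left(- 2 Q D\right)^{4} = \left(\left(-2\right) 0 \left(-7\right)\right)^{4} = \left(0 \left(-7\right)\right)^{4} = 0^{4} = 0$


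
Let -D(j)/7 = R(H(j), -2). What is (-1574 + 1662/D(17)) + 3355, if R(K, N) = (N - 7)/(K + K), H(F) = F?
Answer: 56237/21 ≈ 2678.0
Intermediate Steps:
R(K, N) = (-7 + N)/(2*K) (R(K, N) = (-7 + N)/((2*K)) = (-7 + N)*(1/(2*K)) = (-7 + N)/(2*K))
D(j) = 63/(2*j) (D(j) = -7*(-7 - 2)/(2*j) = -7*(-9)/(2*j) = -(-63)/(2*j) = 63/(2*j))
(-1574 + 1662/D(17)) + 3355 = (-1574 + 1662/(((63/2)/17))) + 3355 = (-1574 + 1662/(((63/2)*(1/17)))) + 3355 = (-1574 + 1662/(63/34)) + 3355 = (-1574 + 1662*(34/63)) + 3355 = (-1574 + 18836/21) + 3355 = -14218/21 + 3355 = 56237/21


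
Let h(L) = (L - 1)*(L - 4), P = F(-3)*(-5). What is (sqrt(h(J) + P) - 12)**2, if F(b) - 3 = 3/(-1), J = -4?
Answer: 184 - 48*sqrt(10) ≈ 32.211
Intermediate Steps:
F(b) = 0 (F(b) = 3 + 3/(-1) = 3 + 3*(-1) = 3 - 3 = 0)
P = 0 (P = 0*(-5) = 0)
h(L) = (-1 + L)*(-4 + L)
(sqrt(h(J) + P) - 12)**2 = (sqrt((4 + (-4)**2 - 5*(-4)) + 0) - 12)**2 = (sqrt((4 + 16 + 20) + 0) - 12)**2 = (sqrt(40 + 0) - 12)**2 = (sqrt(40) - 12)**2 = (2*sqrt(10) - 12)**2 = (-12 + 2*sqrt(10))**2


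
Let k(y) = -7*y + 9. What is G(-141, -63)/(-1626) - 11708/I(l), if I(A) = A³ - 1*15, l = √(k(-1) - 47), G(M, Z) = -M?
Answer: 11721911/2033584 - 90737*I*√31/7504 ≈ 5.7642 - 67.324*I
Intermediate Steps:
k(y) = 9 - 7*y
l = I*√31 (l = √((9 - 7*(-1)) - 47) = √((9 + 7) - 47) = √(16 - 47) = √(-31) = I*√31 ≈ 5.5678*I)
I(A) = -15 + A³ (I(A) = A³ - 15 = -15 + A³)
G(-141, -63)/(-1626) - 11708/I(l) = -1*(-141)/(-1626) - 11708/(-15 + (I*√31)³) = 141*(-1/1626) - 11708/(-15 - 31*I*√31) = -47/542 - 11708/(-15 - 31*I*√31)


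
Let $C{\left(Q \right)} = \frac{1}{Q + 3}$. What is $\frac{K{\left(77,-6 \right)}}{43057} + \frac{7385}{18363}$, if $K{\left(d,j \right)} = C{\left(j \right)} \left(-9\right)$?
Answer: $\frac{318031034}{790655691} \approx 0.40224$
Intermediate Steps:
$C{\left(Q \right)} = \frac{1}{3 + Q}$
$K{\left(d,j \right)} = - \frac{9}{3 + j}$ ($K{\left(d,j \right)} = \frac{1}{3 + j} \left(-9\right) = - \frac{9}{3 + j}$)
$\frac{K{\left(77,-6 \right)}}{43057} + \frac{7385}{18363} = \frac{\left(-9\right) \frac{1}{3 - 6}}{43057} + \frac{7385}{18363} = - \frac{9}{-3} \cdot \frac{1}{43057} + 7385 \cdot \frac{1}{18363} = \left(-9\right) \left(- \frac{1}{3}\right) \frac{1}{43057} + \frac{7385}{18363} = 3 \cdot \frac{1}{43057} + \frac{7385}{18363} = \frac{3}{43057} + \frac{7385}{18363} = \frac{318031034}{790655691}$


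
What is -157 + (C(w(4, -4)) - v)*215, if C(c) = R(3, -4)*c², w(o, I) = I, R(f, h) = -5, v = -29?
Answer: -11122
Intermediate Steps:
C(c) = -5*c²
-157 + (C(w(4, -4)) - v)*215 = -157 + (-5*(-4)² - 1*(-29))*215 = -157 + (-5*16 + 29)*215 = -157 + (-80 + 29)*215 = -157 - 51*215 = -157 - 10965 = -11122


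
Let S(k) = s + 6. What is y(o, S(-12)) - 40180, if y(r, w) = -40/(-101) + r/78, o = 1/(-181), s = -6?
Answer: -57292820621/1425918 ≈ -40180.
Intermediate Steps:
S(k) = 0 (S(k) = -6 + 6 = 0)
o = -1/181 ≈ -0.0055249
y(r, w) = 40/101 + r/78 (y(r, w) = -40*(-1/101) + r*(1/78) = 40/101 + r/78)
y(o, S(-12)) - 40180 = (40/101 + (1/78)*(-1/181)) - 40180 = (40/101 - 1/14118) - 40180 = 564619/1425918 - 40180 = -57292820621/1425918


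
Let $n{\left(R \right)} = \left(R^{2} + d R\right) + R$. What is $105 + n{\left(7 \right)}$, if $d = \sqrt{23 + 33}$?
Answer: $161 + 14 \sqrt{14} \approx 213.38$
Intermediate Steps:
$d = 2 \sqrt{14}$ ($d = \sqrt{56} = 2 \sqrt{14} \approx 7.4833$)
$n{\left(R \right)} = R + R^{2} + 2 R \sqrt{14}$ ($n{\left(R \right)} = \left(R^{2} + 2 \sqrt{14} R\right) + R = \left(R^{2} + 2 R \sqrt{14}\right) + R = R + R^{2} + 2 R \sqrt{14}$)
$105 + n{\left(7 \right)} = 105 + 7 \left(1 + 7 + 2 \sqrt{14}\right) = 105 + 7 \left(8 + 2 \sqrt{14}\right) = 105 + \left(56 + 14 \sqrt{14}\right) = 161 + 14 \sqrt{14}$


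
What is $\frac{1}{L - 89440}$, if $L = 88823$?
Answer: $- \frac{1}{617} \approx -0.0016207$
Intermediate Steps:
$\frac{1}{L - 89440} = \frac{1}{88823 - 89440} = \frac{1}{-617} = - \frac{1}{617}$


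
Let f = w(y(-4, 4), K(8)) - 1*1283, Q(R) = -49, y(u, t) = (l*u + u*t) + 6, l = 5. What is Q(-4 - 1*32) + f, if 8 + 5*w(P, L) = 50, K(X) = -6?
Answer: -6618/5 ≈ -1323.6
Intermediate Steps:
y(u, t) = 6 + 5*u + t*u (y(u, t) = (5*u + u*t) + 6 = (5*u + t*u) + 6 = 6 + 5*u + t*u)
w(P, L) = 42/5 (w(P, L) = -8/5 + (⅕)*50 = -8/5 + 10 = 42/5)
f = -6373/5 (f = 42/5 - 1*1283 = 42/5 - 1283 = -6373/5 ≈ -1274.6)
Q(-4 - 1*32) + f = -49 - 6373/5 = -6618/5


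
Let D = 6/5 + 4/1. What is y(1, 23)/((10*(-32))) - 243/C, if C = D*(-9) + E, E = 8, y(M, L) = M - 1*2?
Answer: 194497/31040 ≈ 6.2660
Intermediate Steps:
y(M, L) = -2 + M (y(M, L) = M - 2 = -2 + M)
D = 26/5 (D = 6*(⅕) + 4*1 = 6/5 + 4 = 26/5 ≈ 5.2000)
C = -194/5 (C = (26/5)*(-9) + 8 = -234/5 + 8 = -194/5 ≈ -38.800)
y(1, 23)/((10*(-32))) - 243/C = (-2 + 1)/((10*(-32))) - 243/(-194/5) = -1/(-320) - 243*(-5/194) = -1*(-1/320) + 1215/194 = 1/320 + 1215/194 = 194497/31040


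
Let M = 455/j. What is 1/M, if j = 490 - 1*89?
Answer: 401/455 ≈ 0.88132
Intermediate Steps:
j = 401 (j = 490 - 89 = 401)
M = 455/401 ≈ 1.1347
1/M = 1/(455/401) = 401/455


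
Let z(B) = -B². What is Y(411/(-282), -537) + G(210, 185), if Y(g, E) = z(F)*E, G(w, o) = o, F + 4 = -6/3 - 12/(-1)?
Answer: 19517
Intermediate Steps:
F = 6 (F = -4 + (-6/3 - 12/(-1)) = -4 + (-6*⅓ - 12*(-1)) = -4 + (-2 + 12) = -4 + 10 = 6)
Y(g, E) = -36*E (Y(g, E) = (-1*6²)*E = (-1*36)*E = -36*E)
Y(411/(-282), -537) + G(210, 185) = -36*(-537) + 185 = 19332 + 185 = 19517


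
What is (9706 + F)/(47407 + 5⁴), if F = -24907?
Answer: -15201/48032 ≈ -0.31648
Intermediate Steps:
(9706 + F)/(47407 + 5⁴) = (9706 - 24907)/(47407 + 5⁴) = -15201/(47407 + 625) = -15201/48032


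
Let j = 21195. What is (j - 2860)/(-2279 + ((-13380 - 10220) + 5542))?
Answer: -18335/20337 ≈ -0.90156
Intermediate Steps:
(j - 2860)/(-2279 + ((-13380 - 10220) + 5542)) = (21195 - 2860)/(-2279 + ((-13380 - 10220) + 5542)) = 18335/(-2279 + (-23600 + 5542)) = 18335/(-2279 - 18058) = 18335/(-20337) = 18335*(-1/20337) = -18335/20337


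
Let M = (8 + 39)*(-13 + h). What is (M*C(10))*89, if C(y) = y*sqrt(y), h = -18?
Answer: -1296730*sqrt(10) ≈ -4.1006e+6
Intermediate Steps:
M = -1457 (M = (8 + 39)*(-13 - 18) = 47*(-31) = -1457)
C(y) = y**(3/2)
(M*C(10))*89 = -14570*sqrt(10)*89 = -1296730*sqrt(10)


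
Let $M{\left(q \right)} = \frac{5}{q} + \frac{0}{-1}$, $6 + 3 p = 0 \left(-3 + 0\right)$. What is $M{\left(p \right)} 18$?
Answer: $-45$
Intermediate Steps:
$p = -2$ ($p = -2 + \frac{0 \left(-3 + 0\right)}{3} = -2 + \frac{0 \left(-3\right)}{3} = -2 + \frac{1}{3} \cdot 0 = -2 + 0 = -2$)
$M{\left(q \right)} = \frac{5}{q}$ ($M{\left(q \right)} = \frac{5}{q} + 0 \left(-1\right) = \frac{5}{q} + 0 = \frac{5}{q}$)
$M{\left(p \right)} 18 = \frac{5}{-2} \cdot 18 = 5 \left(- \frac{1}{2}\right) 18 = \left(- \frac{5}{2}\right) 18 = -45$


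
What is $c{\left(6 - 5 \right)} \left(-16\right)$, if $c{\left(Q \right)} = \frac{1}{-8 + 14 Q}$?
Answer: $- \frac{8}{3} \approx -2.6667$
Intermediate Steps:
$c{\left(6 - 5 \right)} \left(-16\right) = \frac{1}{2 \left(-4 + 7 \left(6 - 5\right)\right)} \left(-16\right) = \frac{1}{2 \left(-4 + 7 \cdot 1\right)} \left(-16\right) = \frac{1}{2 \left(-4 + 7\right)} \left(-16\right) = \frac{1}{2 \cdot 3} \left(-16\right) = \frac{1}{2} \cdot \frac{1}{3} \left(-16\right) = \frac{1}{6} \left(-16\right) = - \frac{8}{3}$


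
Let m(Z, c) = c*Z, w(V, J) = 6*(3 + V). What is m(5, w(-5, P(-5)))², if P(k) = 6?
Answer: 3600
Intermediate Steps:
w(V, J) = 18 + 6*V
m(Z, c) = Z*c
m(5, w(-5, P(-5)))² = (5*(18 + 6*(-5)))² = (5*(18 - 30))² = (5*(-12))² = (-60)² = 3600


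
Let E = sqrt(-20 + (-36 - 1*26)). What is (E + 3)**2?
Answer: (3 + I*sqrt(82))**2 ≈ -73.0 + 54.332*I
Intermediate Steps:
E = I*sqrt(82) (E = sqrt(-20 + (-36 - 26)) = sqrt(-20 - 62) = sqrt(-82) = I*sqrt(82) ≈ 9.0554*I)
(E + 3)**2 = (I*sqrt(82) + 3)**2 = (3 + I*sqrt(82))**2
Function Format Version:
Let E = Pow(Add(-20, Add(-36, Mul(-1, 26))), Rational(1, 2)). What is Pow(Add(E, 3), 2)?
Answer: Pow(Add(3, Mul(I, Pow(82, Rational(1, 2)))), 2) ≈ Add(-73.000, Mul(54.332, I))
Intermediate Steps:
E = Mul(I, Pow(82, Rational(1, 2))) (E = Pow(Add(-20, Add(-36, -26)), Rational(1, 2)) = Pow(Add(-20, -62), Rational(1, 2)) = Pow(-82, Rational(1, 2)) = Mul(I, Pow(82, Rational(1, 2))) ≈ Mul(9.0554, I))
Pow(Add(E, 3), 2) = Pow(Add(Mul(I, Pow(82, Rational(1, 2))), 3), 2) = Pow(Add(3, Mul(I, Pow(82, Rational(1, 2)))), 2)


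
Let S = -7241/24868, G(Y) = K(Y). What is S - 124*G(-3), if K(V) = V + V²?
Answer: -18509033/24868 ≈ -744.29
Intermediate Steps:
G(Y) = Y*(1 + Y)
S = -7241/24868 (S = -7241*1/24868 = -7241/24868 ≈ -0.29118)
S - 124*G(-3) = -7241/24868 - (-372)*(1 - 3) = -7241/24868 - (-372)*(-2) = -7241/24868 - 124*6 = -7241/24868 - 744 = -18509033/24868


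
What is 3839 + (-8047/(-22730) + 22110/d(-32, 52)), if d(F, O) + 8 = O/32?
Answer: 143403989/386410 ≈ 371.12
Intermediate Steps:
d(F, O) = -8 + O/32
3839 + (-8047/(-22730) + 22110/d(-32, 52)) = 3839 + (-8047/(-22730) + 22110/(-8 + (1/32)*52)) = 3839 + (-8047*(-1/22730) + 22110/(-8 + 13/8)) = 3839 + (8047/22730 + 22110/(-51/8)) = 3839 + (8047/22730 + 22110*(-8/51)) = 3839 + (8047/22730 - 58960/17) = 3839 - 1340024001/386410 = 143403989/386410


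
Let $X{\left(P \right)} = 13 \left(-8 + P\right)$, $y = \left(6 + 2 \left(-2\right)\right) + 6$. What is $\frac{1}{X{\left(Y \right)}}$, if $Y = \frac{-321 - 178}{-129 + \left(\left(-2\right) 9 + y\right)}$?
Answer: $- \frac{139}{7969} \approx -0.017443$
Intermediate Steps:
$y = 8$ ($y = \left(6 - 4\right) + 6 = 2 + 6 = 8$)
$Y = \frac{499}{139}$ ($Y = \frac{-321 - 178}{-129 + \left(\left(-2\right) 9 + 8\right)} = - \frac{499}{-129 + \left(-18 + 8\right)} = - \frac{499}{-129 - 10} = - \frac{499}{-139} = \left(-499\right) \left(- \frac{1}{139}\right) = \frac{499}{139} \approx 3.5899$)
$X{\left(P \right)} = -104 + 13 P$
$\frac{1}{X{\left(Y \right)}} = \frac{1}{-104 + 13 \cdot \frac{499}{139}} = \frac{1}{-104 + \frac{6487}{139}} = \frac{1}{- \frac{7969}{139}} = - \frac{139}{7969}$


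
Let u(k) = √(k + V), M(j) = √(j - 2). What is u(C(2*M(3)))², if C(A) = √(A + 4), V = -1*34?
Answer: -34 + √6 ≈ -31.551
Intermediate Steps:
M(j) = √(-2 + j)
V = -34
C(A) = √(4 + A)
u(k) = √(-34 + k) (u(k) = √(k - 34) = √(-34 + k))
u(C(2*M(3)))² = (√(-34 + √(4 + 2*√(-2 + 3))))² = (√(-34 + √(4 + 2*√1)))² = (√(-34 + √(4 + 2*1)))² = (√(-34 + √(4 + 2)))² = (√(-34 + √6))² = -34 + √6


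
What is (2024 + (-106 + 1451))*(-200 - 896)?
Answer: -3692424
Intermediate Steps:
(2024 + (-106 + 1451))*(-200 - 896) = (2024 + 1345)*(-1096) = 3369*(-1096) = -3692424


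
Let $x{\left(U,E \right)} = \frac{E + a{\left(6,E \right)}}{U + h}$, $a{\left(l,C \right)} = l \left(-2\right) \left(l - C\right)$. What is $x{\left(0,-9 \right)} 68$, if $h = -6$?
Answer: $2142$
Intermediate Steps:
$a{\left(l,C \right)} = - 2 l \left(l - C\right)$
$x{\left(U,E \right)} = \frac{-72 + 13 E}{-6 + U}$ ($x{\left(U,E \right)} = \frac{E + 2 \cdot 6 \left(E - 6\right)}{U - 6} = \frac{E + 2 \cdot 6 \left(E - 6\right)}{-6 + U} = \frac{E + 2 \cdot 6 \left(-6 + E\right)}{-6 + U} = \frac{E + \left(-72 + 12 E\right)}{-6 + U} = \frac{-72 + 13 E}{-6 + U}$)
$x{\left(0,-9 \right)} 68 = \frac{-72 + 13 \left(-9\right)}{-6 + 0} \cdot 68 = \frac{-72 - 117}{-6} \cdot 68 = \left(- \frac{1}{6}\right) \left(-189\right) 68 = \frac{63}{2} \cdot 68 = 2142$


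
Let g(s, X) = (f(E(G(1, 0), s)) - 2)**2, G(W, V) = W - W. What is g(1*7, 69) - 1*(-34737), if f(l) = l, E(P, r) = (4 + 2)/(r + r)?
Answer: 1702234/49 ≈ 34740.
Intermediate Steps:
G(W, V) = 0
E(P, r) = 3/r (E(P, r) = 6/((2*r)) = 6*(1/(2*r)) = 3/r)
g(s, X) = (-2 + 3/s)**2 (g(s, X) = (3/s - 2)**2 = (-2 + 3/s)**2)
g(1*7, 69) - 1*(-34737) = (-3 + 2*(1*7))**2/(1*7)**2 - 1*(-34737) = (-3 + 2*7)**2/7**2 + 34737 = (-3 + 14)**2/49 + 34737 = (1/49)*11**2 + 34737 = (1/49)*121 + 34737 = 121/49 + 34737 = 1702234/49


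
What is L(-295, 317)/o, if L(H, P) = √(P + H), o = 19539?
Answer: √22/19539 ≈ 0.00024005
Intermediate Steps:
L(H, P) = √(H + P)
L(-295, 317)/o = √(-295 + 317)/19539 = √22*(1/19539) = √22/19539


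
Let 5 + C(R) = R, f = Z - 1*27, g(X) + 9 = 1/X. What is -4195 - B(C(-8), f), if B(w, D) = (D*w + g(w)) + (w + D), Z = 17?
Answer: -55808/13 ≈ -4292.9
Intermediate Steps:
g(X) = -9 + 1/X
f = -10 (f = 17 - 1*27 = 17 - 27 = -10)
C(R) = -5 + R
B(w, D) = -9 + D + w + 1/w + D*w (B(w, D) = (D*w + (-9 + 1/w)) + (w + D) = (-9 + 1/w + D*w) + (D + w) = -9 + D + w + 1/w + D*w)
-4195 - B(C(-8), f) = -4195 - (-9 - 10 + (-5 - 8) + 1/(-5 - 8) - 10*(-5 - 8)) = -4195 - (-9 - 10 - 13 + 1/(-13) - 10*(-13)) = -4195 - (-9 - 10 - 13 - 1/13 + 130) = -4195 - 1*1273/13 = -4195 - 1273/13 = -55808/13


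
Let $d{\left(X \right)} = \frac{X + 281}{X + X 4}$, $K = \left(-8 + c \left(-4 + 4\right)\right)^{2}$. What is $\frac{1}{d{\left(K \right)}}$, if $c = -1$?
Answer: $\frac{64}{69} \approx 0.92754$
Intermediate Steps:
$K = 64$ ($K = \left(-8 - \left(-4 + 4\right)\right)^{2} = \left(-8 - 0\right)^{2} = \left(-8 + 0\right)^{2} = \left(-8\right)^{2} = 64$)
$d{\left(X \right)} = \frac{281 + X}{5 X}$ ($d{\left(X \right)} = \frac{281 + X}{X + 4 X} = \frac{281 + X}{5 X}$)
$\frac{1}{d{\left(K \right)}} = \frac{1}{\frac{1}{5} \cdot \frac{1}{64} \left(281 + 64\right)} = \frac{1}{\frac{1}{5} \cdot \frac{1}{64} \cdot 345} = \frac{1}{\frac{69}{64}} = \frac{64}{69}$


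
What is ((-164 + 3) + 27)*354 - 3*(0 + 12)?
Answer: -47472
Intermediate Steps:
((-164 + 3) + 27)*354 - 3*(0 + 12) = (-161 + 27)*354 - 3*12 = -134*354 - 36 = -47436 - 36 = -47472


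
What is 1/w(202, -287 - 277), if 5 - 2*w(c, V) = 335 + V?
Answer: 1/117 ≈ 0.0085470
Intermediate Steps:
w(c, V) = -165 - V/2 (w(c, V) = 5/2 - (335 + V)/2 = 5/2 + (-335/2 - V/2) = -165 - V/2)
1/w(202, -287 - 277) = 1/(-165 - (-287 - 277)/2) = 1/(-165 - ½*(-564)) = 1/(-165 + 282) = 1/117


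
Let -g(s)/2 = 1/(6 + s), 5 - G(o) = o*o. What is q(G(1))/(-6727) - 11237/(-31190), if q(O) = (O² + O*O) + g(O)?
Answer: 74599457/209815130 ≈ 0.35555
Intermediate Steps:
G(o) = 5 - o² (G(o) = 5 - o*o = 5 - o²)
g(s) = -2/(6 + s)
q(O) = -2/(6 + O) + 2*O² (q(O) = (O² + O*O) - 2/(6 + O) = (O² + O²) - 2/(6 + O) = 2*O² - 2/(6 + O) = -2/(6 + O) + 2*O²)
q(G(1))/(-6727) - 11237/(-31190) = (2*(-1 + (5 - 1*1²)²*(6 + (5 - 1*1²)))/(6 + (5 - 1*1²)))/(-6727) - 11237/(-31190) = (2*(-1 + (5 - 1*1)²*(6 + (5 - 1*1)))/(6 + (5 - 1*1)))*(-1/6727) - 11237*(-1/31190) = (2*(-1 + (5 - 1)²*(6 + (5 - 1)))/(6 + (5 - 1)))*(-1/6727) + 11237/31190 = (2*(-1 + 4²*(6 + 4))/(6 + 4))*(-1/6727) + 11237/31190 = (2*(-1 + 16*10)/10)*(-1/6727) + 11237/31190 = (2*(⅒)*(-1 + 160))*(-1/6727) + 11237/31190 = (2*(⅒)*159)*(-1/6727) + 11237/31190 = (159/5)*(-1/6727) + 11237/31190 = -159/33635 + 11237/31190 = 74599457/209815130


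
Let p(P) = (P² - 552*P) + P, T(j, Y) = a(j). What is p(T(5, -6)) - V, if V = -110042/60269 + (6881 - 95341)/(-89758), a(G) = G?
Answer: -7381865114182/2704812451 ≈ -2729.2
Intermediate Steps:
T(j, Y) = j
V = -2272877048/2704812451 (V = -110042*1/60269 - 88460*(-1/89758) = -110042/60269 + 44230/44879 = -2272877048/2704812451 ≈ -0.84031)
p(P) = P² - 551*P
p(T(5, -6)) - V = 5*(-551 + 5) - 1*(-2272877048/2704812451) = 5*(-546) + 2272877048/2704812451 = -2730 + 2272877048/2704812451 = -7381865114182/2704812451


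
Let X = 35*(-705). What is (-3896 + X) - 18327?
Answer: -46898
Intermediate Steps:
X = -24675
(-3896 + X) - 18327 = (-3896 - 24675) - 18327 = -28571 - 18327 = -46898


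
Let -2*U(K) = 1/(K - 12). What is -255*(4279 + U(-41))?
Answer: -115661625/106 ≈ -1.0911e+6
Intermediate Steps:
U(K) = -1/(2*(-12 + K)) (U(K) = -1/(2*(K - 12)) = -1/(2*(-12 + K)))
-255*(4279 + U(-41)) = -255*(4279 - 1/(-24 + 2*(-41))) = -255*(4279 - 1/(-24 - 82)) = -255*(4279 - 1/(-106)) = -255*(4279 - 1*(-1/106)) = -255*(4279 + 1/106) = -255*453575/106 = -115661625/106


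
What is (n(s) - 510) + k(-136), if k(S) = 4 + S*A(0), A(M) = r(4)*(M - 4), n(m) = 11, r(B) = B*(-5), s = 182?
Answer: -11375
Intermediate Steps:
r(B) = -5*B
A(M) = 80 - 20*M (A(M) = (-5*4)*(M - 4) = -20*(-4 + M) = 80 - 20*M)
k(S) = 4 + 80*S (k(S) = 4 + S*(80 - 20*0) = 4 + S*(80 + 0) = 4 + S*80 = 4 + 80*S)
(n(s) - 510) + k(-136) = (11 - 510) + (4 + 80*(-136)) = -499 + (4 - 10880) = -499 - 10876 = -11375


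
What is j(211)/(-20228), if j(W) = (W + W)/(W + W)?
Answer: -1/20228 ≈ -4.9436e-5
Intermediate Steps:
j(W) = 1 (j(W) = (2*W)/((2*W)) = (2*W)*(1/(2*W)) = 1)
j(211)/(-20228) = 1/(-20228) = 1*(-1/20228) = -1/20228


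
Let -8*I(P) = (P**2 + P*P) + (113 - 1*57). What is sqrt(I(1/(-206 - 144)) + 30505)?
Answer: sqrt(14944019999)/700 ≈ 174.64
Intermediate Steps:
I(P) = -7 - P**2/4 (I(P) = -((P**2 + P*P) + (113 - 1*57))/8 = -((P**2 + P**2) + (113 - 57))/8 = -(2*P**2 + 56)/8 = -(56 + 2*P**2)/8 = -7 - P**2/4)
sqrt(I(1/(-206 - 144)) + 30505) = sqrt((-7 - 1/(4*(-206 - 144)**2)) + 30505) = sqrt((-7 - (1/(-350))**2/4) + 30505) = sqrt((-7 - (-1/350)**2/4) + 30505) = sqrt((-7 - 1/4*1/122500) + 30505) = sqrt((-7 - 1/490000) + 30505) = sqrt(-3430001/490000 + 30505) = sqrt(14944019999/490000) = sqrt(14944019999)/700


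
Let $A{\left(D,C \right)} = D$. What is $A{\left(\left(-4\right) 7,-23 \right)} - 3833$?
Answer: $-3861$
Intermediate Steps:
$A{\left(\left(-4\right) 7,-23 \right)} - 3833 = \left(-4\right) 7 - 3833 = -28 - 3833 = -3861$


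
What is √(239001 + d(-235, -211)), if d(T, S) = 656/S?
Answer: √10640425105/211 ≈ 488.87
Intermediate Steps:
√(239001 + d(-235, -211)) = √(239001 + 656/(-211)) = √(239001 + 656*(-1/211)) = √(239001 - 656/211) = √(50428555/211) = √10640425105/211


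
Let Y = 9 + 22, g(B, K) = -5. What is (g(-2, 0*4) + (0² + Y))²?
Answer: 676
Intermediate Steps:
Y = 31
(g(-2, 0*4) + (0² + Y))² = (-5 + (0² + 31))² = (-5 + (0 + 31))² = (-5 + 31)² = 26² = 676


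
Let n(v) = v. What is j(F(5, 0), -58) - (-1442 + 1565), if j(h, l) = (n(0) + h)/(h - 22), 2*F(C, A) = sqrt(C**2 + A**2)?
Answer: -4802/39 ≈ -123.13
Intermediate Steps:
F(C, A) = sqrt(A**2 + C**2)/2 (F(C, A) = sqrt(C**2 + A**2)/2 = sqrt(A**2 + C**2)/2)
j(h, l) = h/(-22 + h) (j(h, l) = (0 + h)/(h - 22) = h/(-22 + h))
j(F(5, 0), -58) - (-1442 + 1565) = (sqrt(0**2 + 5**2)/2)/(-22 + sqrt(0**2 + 5**2)/2) - (-1442 + 1565) = (sqrt(0 + 25)/2)/(-22 + sqrt(0 + 25)/2) - 1*123 = (sqrt(25)/2)/(-22 + sqrt(25)/2) - 123 = ((1/2)*5)/(-22 + (1/2)*5) - 123 = 5/(2*(-22 + 5/2)) - 123 = 5/(2*(-39/2)) - 123 = (5/2)*(-2/39) - 123 = -5/39 - 123 = -4802/39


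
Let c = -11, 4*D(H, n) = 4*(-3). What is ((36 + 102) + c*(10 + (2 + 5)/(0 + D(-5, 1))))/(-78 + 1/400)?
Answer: -9200/13371 ≈ -0.68806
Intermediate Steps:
D(H, n) = -3 (D(H, n) = (4*(-3))/4 = (¼)*(-12) = -3)
((36 + 102) + c*(10 + (2 + 5)/(0 + D(-5, 1))))/(-78 + 1/400) = ((36 + 102) - 11*(10 + (2 + 5)/(0 - 3)))/(-78 + 1/400) = (138 - 11*(10 + 7/(-3)))/(-78 + 1/400) = (138 - 11*(10 + 7*(-⅓)))/(-31199/400) = (138 - 11*(10 - 7/3))*(-400/31199) = (138 - 11*23/3)*(-400/31199) = (138 - 253/3)*(-400/31199) = (161/3)*(-400/31199) = -9200/13371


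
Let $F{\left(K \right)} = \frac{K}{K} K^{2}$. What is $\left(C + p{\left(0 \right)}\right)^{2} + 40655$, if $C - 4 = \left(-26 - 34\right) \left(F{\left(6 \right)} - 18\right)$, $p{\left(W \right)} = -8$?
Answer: $1215711$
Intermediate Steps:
$F{\left(K \right)} = K^{2}$ ($F{\left(K \right)} = 1 K^{2} = K^{2}$)
$C = -1076$ ($C = 4 + \left(-26 - 34\right) \left(6^{2} - 18\right) = 4 - 60 \left(36 - 18\right) = 4 - 1080 = -1076$)
$\left(C + p{\left(0 \right)}\right)^{2} + 40655 = \left(-1076 - 8\right)^{2} + 40655 = \left(-1084\right)^{2} + 40655 = 1175056 + 40655 = 1215711$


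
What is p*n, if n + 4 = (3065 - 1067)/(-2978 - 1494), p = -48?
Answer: 119316/559 ≈ 213.45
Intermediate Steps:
n = -9943/2236 (n = -4 + (3065 - 1067)/(-2978 - 1494) = -4 + 1998/(-4472) = -4 + 1998*(-1/4472) = -4 - 999/2236 = -9943/2236 ≈ -4.4468)
p*n = -48*(-9943/2236) = 119316/559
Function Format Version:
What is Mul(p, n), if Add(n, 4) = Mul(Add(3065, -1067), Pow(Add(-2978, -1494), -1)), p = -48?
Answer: Rational(119316, 559) ≈ 213.45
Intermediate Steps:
n = Rational(-9943, 2236) (n = Add(-4, Mul(Add(3065, -1067), Pow(Add(-2978, -1494), -1))) = Add(-4, Mul(1998, Pow(-4472, -1))) = Add(-4, Mul(1998, Rational(-1, 4472))) = Add(-4, Rational(-999, 2236)) = Rational(-9943, 2236) ≈ -4.4468)
Mul(p, n) = Mul(-48, Rational(-9943, 2236)) = Rational(119316, 559)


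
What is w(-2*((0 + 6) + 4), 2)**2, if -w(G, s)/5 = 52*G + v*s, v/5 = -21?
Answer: 39062500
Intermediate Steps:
v = -105 (v = 5*(-21) = -105)
w(G, s) = -260*G + 525*s (w(G, s) = -5*(52*G - 105*s) = -5*(-105*s + 52*G) = -260*G + 525*s)
w(-2*((0 + 6) + 4), 2)**2 = (-(-520)*((0 + 6) + 4) + 525*2)**2 = (-(-520)*(6 + 4) + 1050)**2 = (-(-520)*10 + 1050)**2 = (-260*(-20) + 1050)**2 = (5200 + 1050)**2 = 6250**2 = 39062500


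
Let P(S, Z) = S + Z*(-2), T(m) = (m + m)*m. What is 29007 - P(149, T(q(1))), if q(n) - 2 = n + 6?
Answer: 29182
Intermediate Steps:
q(n) = 8 + n (q(n) = 2 + (n + 6) = 2 + (6 + n) = 8 + n)
T(m) = 2*m² (T(m) = (2*m)*m = 2*m²)
P(S, Z) = S - 2*Z
29007 - P(149, T(q(1))) = 29007 - (149 - 4*(8 + 1)²) = 29007 - (149 - 4*9²) = 29007 - (149 - 4*81) = 29007 - (149 - 2*162) = 29007 - (149 - 324) = 29007 - 1*(-175) = 29007 + 175 = 29182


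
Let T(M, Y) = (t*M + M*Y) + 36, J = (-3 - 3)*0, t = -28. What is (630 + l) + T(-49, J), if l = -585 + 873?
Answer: 2326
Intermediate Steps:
l = 288
J = 0 (J = -6*0 = 0)
T(M, Y) = 36 - 28*M + M*Y (T(M, Y) = (-28*M + M*Y) + 36 = 36 - 28*M + M*Y)
(630 + l) + T(-49, J) = (630 + 288) + (36 - 28*(-49) - 49*0) = 918 + (36 + 1372 + 0) = 918 + 1408 = 2326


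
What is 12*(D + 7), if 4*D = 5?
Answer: 99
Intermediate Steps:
D = 5/4 (D = (¼)*5 = 5/4 ≈ 1.2500)
12*(D + 7) = 12*(5/4 + 7) = 12*(33/4) = 99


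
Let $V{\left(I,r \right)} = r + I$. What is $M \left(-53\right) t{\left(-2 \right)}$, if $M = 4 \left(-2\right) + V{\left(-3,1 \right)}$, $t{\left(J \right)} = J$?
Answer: $-1060$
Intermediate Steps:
$V{\left(I,r \right)} = I + r$
$M = -10$ ($M = 4 \left(-2\right) + \left(-3 + 1\right) = -8 - 2 = -10$)
$M \left(-53\right) t{\left(-2 \right)} = \left(-10\right) \left(-53\right) \left(-2\right) = 530 \left(-2\right) = -1060$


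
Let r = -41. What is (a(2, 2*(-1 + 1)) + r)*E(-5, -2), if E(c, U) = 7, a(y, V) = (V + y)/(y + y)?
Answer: -567/2 ≈ -283.50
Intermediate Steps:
a(y, V) = (V + y)/(2*y) (a(y, V) = (V + y)/((2*y)) = (V + y)*(1/(2*y)) = (V + y)/(2*y))
(a(2, 2*(-1 + 1)) + r)*E(-5, -2) = ((½)*(2*(-1 + 1) + 2)/2 - 41)*7 = ((½)*(½)*(2*0 + 2) - 41)*7 = ((½)*(½)*(0 + 2) - 41)*7 = ((½)*(½)*2 - 41)*7 = (½ - 41)*7 = -81/2*7 = -567/2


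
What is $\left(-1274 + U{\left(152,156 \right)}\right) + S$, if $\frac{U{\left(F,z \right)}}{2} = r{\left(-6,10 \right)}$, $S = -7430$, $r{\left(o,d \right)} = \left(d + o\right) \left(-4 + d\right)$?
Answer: $-8656$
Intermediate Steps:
$r{\left(o,d \right)} = \left(-4 + d\right) \left(d + o\right)$
$U{\left(F,z \right)} = 48$ ($U{\left(F,z \right)} = 2 \left(10^{2} - 40 - -24 + 10 \left(-6\right)\right) = 2 \left(100 - 40 + 24 - 60\right) = 2 \cdot 24 = 48$)
$\left(-1274 + U{\left(152,156 \right)}\right) + S = \left(-1274 + 48\right) - 7430 = -1226 - 7430 = -8656$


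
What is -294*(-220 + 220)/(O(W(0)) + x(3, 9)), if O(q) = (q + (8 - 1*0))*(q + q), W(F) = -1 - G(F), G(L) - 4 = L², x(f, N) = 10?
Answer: 0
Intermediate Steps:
G(L) = 4 + L²
W(F) = -5 - F² (W(F) = -1 - (4 + F²) = -1 + (-4 - F²) = -5 - F²)
O(q) = 2*q*(8 + q) (O(q) = (q + (8 + 0))*(2*q) = (q + 8)*(2*q) = (8 + q)*(2*q) = 2*q*(8 + q))
-294*(-220 + 220)/(O(W(0)) + x(3, 9)) = -294*(-220 + 220)/(2*(-5 - 1*0²)*(8 + (-5 - 1*0²)) + 10) = -0/(2*(-5 - 1*0)*(8 + (-5 - 1*0)) + 10) = -0/(2*(-5 + 0)*(8 + (-5 + 0)) + 10) = -0/(2*(-5)*(8 - 5) + 10) = -0/(2*(-5)*3 + 10) = -0/(-30 + 10) = -0/(-20) = -0*(-1)/20 = -294*0 = 0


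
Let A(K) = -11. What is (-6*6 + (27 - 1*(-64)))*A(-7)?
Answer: -605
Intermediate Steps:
(-6*6 + (27 - 1*(-64)))*A(-7) = (-6*6 + (27 - 1*(-64)))*(-11) = (-36 + (27 + 64))*(-11) = (-36 + 91)*(-11) = 55*(-11) = -605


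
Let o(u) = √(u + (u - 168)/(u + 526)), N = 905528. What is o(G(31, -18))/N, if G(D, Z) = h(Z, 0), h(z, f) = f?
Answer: I*√5523/119076932 ≈ 6.2411e-7*I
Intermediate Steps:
G(D, Z) = 0
o(u) = √(u + (-168 + u)/(526 + u))
o(G(31, -18))/N = √((-168 + 0 + 0*(526 + 0))/(526 + 0))/905528 = √((-168 + 0 + 0*526)/526)*(1/905528) = √((-168 + 0 + 0)/526)*(1/905528) = √((1/526)*(-168))*(1/905528) = √(-84/263)*(1/905528) = (2*I*√5523/263)*(1/905528) = I*√5523/119076932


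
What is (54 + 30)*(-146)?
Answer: -12264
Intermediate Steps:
(54 + 30)*(-146) = 84*(-146) = -12264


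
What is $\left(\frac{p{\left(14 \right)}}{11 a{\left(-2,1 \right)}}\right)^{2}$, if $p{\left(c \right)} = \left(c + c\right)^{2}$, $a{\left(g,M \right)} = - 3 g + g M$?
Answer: $\frac{38416}{121} \approx 317.49$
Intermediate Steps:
$a{\left(g,M \right)} = - 3 g + M g$
$p{\left(c \right)} = 4 c^{2}$ ($p{\left(c \right)} = \left(2 c\right)^{2} = 4 c^{2}$)
$\left(\frac{p{\left(14 \right)}}{11 a{\left(-2,1 \right)}}\right)^{2} = \left(\frac{4 \cdot 14^{2}}{11 \left(- 2 \left(-3 + 1\right)\right)}\right)^{2} = \left(\frac{4 \cdot 196}{11 \left(\left(-2\right) \left(-2\right)\right)}\right)^{2} = \left(\frac{784}{11 \cdot 4}\right)^{2} = \left(\frac{784}{44}\right)^{2} = \left(784 \cdot \frac{1}{44}\right)^{2} = \left(\frac{196}{11}\right)^{2} = \frac{38416}{121}$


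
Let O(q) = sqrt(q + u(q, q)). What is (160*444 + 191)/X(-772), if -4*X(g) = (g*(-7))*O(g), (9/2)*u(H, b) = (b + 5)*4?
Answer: 213693*I*sqrt(3271)/8838242 ≈ 1.3828*I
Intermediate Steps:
u(H, b) = 40/9 + 8*b/9 (u(H, b) = 2*((b + 5)*4)/9 = 2*((5 + b)*4)/9 = 2*(20 + 4*b)/9 = 40/9 + 8*b/9)
O(q) = sqrt(40/9 + 17*q/9) (O(q) = sqrt(q + (40/9 + 8*q/9)) = sqrt(40/9 + 17*q/9))
X(g) = 7*g*sqrt(40 + 17*g)/12 (X(g) = -g*(-7)*sqrt(40 + 17*g)/3/4 = -(-7*g)*sqrt(40 + 17*g)/3/4 = -(-7)*g*sqrt(40 + 17*g)/12 = 7*g*sqrt(40 + 17*g)/12)
(160*444 + 191)/X(-772) = (160*444 + 191)/(((7/12)*(-772)*sqrt(40 + 17*(-772)))) = (71040 + 191)/(((7/12)*(-772)*sqrt(40 - 13124))) = 71231/(((7/12)*(-772)*sqrt(-13084))) = 71231/(((7/12)*(-772)*(2*I*sqrt(3271)))) = 71231/((-2702*I*sqrt(3271)/3)) = 71231*(3*I*sqrt(3271)/8838242) = 213693*I*sqrt(3271)/8838242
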